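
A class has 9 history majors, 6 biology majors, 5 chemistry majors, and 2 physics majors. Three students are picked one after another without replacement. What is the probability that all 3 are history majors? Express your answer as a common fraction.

P(every draw is a history major) = 9/22 × 8/21 × 7/20 = 504/9240 = 3/55.

3/55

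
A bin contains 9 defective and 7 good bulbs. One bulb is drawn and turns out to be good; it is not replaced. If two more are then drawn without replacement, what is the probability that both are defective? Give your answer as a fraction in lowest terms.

12/35

After the first draw, 9 of the remaining 15 bulbs are defective.
P = 9/15 × 8/14 = 72/210 = 12/35.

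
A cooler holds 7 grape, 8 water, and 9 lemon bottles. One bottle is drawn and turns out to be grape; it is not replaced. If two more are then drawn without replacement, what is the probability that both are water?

With the first bottle removed, 8 water remain out of 23.
P = 8/23 × 7/22 = 56/506 = 28/253.

28/253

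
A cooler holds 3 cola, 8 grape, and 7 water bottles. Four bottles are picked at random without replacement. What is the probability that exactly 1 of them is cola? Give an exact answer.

One ordering (cola drawn first) has probability 3/18 × 15/17 × 14/16 × 13/15 = 8190/73440 = 91/816.
There are C(4,1) = 4 such orderings, each equally likely, so P = 4 × 91/816 = 91/204.

91/204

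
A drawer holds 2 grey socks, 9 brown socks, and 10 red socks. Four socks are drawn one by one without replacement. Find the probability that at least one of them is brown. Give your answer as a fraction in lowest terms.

P(no brown) = 12/21 × 11/20 × 10/19 × 9/18 = 11880/143640 = 11/133.
P(at least one) = 1 − 11/133 = 122/133.

122/133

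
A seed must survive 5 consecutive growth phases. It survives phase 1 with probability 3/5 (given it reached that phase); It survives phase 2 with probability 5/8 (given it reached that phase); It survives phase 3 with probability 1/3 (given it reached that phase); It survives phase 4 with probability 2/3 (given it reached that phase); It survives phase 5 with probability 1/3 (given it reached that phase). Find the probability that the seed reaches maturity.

Multiplying along the chain,
P = 3/5 × 5/8 × 1/3 × 2/3 × 1/3 = 30/1080 = 1/36.

1/36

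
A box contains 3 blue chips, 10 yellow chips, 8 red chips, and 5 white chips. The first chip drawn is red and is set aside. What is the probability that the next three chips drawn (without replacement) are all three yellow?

6/115

After the first draw, 10 of the remaining 25 chips are yellow.
P = 10/25 × 9/24 × 8/23 = 720/13800 = 6/115.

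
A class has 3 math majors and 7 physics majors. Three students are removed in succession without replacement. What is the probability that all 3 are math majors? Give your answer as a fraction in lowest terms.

P = 3/10 × 2/9 × 1/8 = 6/720 = 1/120.

1/120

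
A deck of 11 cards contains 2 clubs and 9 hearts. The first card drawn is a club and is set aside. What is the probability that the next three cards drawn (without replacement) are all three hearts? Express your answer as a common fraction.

With the first card removed, 9 hearts remain out of 10.
P = 9/10 × 8/9 × 7/8 = 504/720 = 7/10.

7/10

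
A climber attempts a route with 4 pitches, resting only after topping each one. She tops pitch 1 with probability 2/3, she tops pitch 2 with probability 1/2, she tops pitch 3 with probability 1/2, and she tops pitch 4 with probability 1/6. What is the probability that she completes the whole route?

Each stage is reached only if all earlier stages succeed, so
P = 2/3 × 1/2 × 1/2 × 1/6 = 2/72 = 1/36.

1/36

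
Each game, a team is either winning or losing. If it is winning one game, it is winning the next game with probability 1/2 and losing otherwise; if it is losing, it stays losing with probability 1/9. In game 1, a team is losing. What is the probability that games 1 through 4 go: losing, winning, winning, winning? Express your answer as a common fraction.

Game 1 is given. For each transition, use the conditional probability from the current state:
P(winning | losing) = 8/9; P(winning | winning) = 1/2; P(winning | winning) = 1/2.
P = 8/9 × 1/2 × 1/2 = 8/36 = 2/9.

2/9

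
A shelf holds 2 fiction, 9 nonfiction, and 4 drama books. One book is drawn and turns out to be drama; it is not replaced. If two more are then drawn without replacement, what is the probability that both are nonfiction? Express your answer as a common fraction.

36/91

After the first draw, 9 of the remaining 14 books are nonfiction.
P = 9/14 × 8/13 = 72/182 = 36/91.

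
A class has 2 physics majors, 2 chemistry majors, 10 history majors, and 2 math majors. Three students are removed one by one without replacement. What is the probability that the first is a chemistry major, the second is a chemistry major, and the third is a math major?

1/840

Each draw changes the counts, so multiply the conditional probabilities along the sequence:
P = 2/16 × 1/15 × 2/14 = 4/3360 = 1/840.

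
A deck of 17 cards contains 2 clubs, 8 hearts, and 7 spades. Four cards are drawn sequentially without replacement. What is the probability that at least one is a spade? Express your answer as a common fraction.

P(no spades) = 10/17 × 9/16 × 8/15 × 7/14 = 5040/57120 = 3/34.
P(at least one) = 1 − 3/34 = 31/34.

31/34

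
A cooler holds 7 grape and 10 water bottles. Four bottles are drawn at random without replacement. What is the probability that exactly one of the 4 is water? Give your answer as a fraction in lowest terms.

5/34

One ordering (water drawn first) has probability 10/17 × 7/16 × 6/15 × 5/14 = 2100/57120 = 5/136.
There are C(4,1) = 4 such orderings, each equally likely, so P = 4 × 5/136 = 5/34.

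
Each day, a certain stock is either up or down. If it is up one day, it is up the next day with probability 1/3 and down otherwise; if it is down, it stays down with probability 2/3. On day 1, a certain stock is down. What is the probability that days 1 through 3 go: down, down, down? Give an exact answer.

Day 1 is given. For each transition, use the conditional probability from the current state:
P(down | down) = 2/3; P(down | down) = 2/3.
P = 2/3 × 2/3 = 4/9.

4/9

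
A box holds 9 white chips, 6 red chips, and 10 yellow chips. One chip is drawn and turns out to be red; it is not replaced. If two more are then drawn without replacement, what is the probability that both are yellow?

15/92

With the first chip removed, 10 yellow remain out of 24.
P = 10/24 × 9/23 = 90/552 = 15/92.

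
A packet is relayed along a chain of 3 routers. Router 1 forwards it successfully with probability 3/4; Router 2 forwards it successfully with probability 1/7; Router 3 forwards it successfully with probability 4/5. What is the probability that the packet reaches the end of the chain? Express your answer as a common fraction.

3/35

Each stage is reached only if all earlier stages succeed, so
P = 3/4 × 1/7 × 4/5 = 12/140 = 3/35.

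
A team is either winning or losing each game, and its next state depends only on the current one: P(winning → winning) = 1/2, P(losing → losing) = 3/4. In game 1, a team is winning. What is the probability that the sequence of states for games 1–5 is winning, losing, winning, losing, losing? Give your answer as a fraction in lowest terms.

3/64

Game 1 is given. For each transition, use the conditional probability from the current state:
P(losing | winning) = 1/2; P(winning | losing) = 1/4; P(losing | winning) = 1/2; P(losing | losing) = 3/4.
P = 1/2 × 1/4 × 1/2 × 3/4 = 3/64.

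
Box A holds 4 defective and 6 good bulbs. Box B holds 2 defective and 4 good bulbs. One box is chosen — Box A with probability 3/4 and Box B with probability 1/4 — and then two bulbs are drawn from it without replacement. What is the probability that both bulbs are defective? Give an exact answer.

7/60

From Box A: P(both defective) = (4/10)(3/9) = 2/15.
From Box B: P(both defective) = (2/6)(1/5) = 1/15.
Total probability = (3/4)(2/15) + (1/4)(1/15) = 7/60.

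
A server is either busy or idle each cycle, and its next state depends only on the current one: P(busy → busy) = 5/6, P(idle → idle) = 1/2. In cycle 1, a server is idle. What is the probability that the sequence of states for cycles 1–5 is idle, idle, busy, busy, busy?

25/144

Cycle 1 is given. For each transition, use the conditional probability from the current state:
P(idle | idle) = 1/2; P(busy | idle) = 1/2; P(busy | busy) = 5/6; P(busy | busy) = 5/6.
P = 1/2 × 1/2 × 5/6 × 5/6 = 25/144.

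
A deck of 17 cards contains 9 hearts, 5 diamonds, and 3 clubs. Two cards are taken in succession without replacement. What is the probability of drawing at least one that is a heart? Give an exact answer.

P(no hearts) = 8/17 × 7/16 = 56/272 = 7/34.
P(at least one) = 1 − 7/34 = 27/34.

27/34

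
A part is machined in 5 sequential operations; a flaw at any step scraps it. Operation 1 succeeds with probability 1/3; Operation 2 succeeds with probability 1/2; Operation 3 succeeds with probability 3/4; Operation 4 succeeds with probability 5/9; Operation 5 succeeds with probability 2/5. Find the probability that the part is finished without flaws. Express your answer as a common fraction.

1/36

Multiplying along the chain,
P = 1/3 × 1/2 × 3/4 × 5/9 × 2/5 = 30/1080 = 1/36.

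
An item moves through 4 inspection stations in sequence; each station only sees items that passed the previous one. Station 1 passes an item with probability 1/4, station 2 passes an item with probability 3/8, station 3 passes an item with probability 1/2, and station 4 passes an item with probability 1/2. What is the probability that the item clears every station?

3/128

Multiplying along the chain,
P = 1/4 × 3/8 × 1/2 × 1/2 = 3/128.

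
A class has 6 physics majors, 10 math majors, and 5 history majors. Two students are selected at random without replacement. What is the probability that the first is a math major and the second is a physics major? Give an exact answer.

Each draw changes the counts, so multiply the conditional probabilities along the sequence:
P = 10/21 × 6/20 = 60/420 = 1/7.

1/7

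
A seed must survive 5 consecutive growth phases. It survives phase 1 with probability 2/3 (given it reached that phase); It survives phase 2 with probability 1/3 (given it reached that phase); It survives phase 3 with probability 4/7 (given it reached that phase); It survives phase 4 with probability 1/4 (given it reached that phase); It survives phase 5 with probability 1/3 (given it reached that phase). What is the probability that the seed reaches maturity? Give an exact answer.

2/189

Multiplying along the chain,
P = 2/3 × 1/3 × 4/7 × 1/4 × 1/3 = 8/756 = 2/189.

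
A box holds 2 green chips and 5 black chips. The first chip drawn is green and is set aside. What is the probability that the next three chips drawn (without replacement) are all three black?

With the first chip removed, 5 black remain out of 6.
P = 5/6 × 4/5 × 3/4 = 60/120 = 1/2.

1/2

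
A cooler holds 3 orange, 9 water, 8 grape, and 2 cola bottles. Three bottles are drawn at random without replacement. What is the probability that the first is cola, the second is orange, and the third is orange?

1/770

Each draw changes the counts, so multiply the conditional probabilities along the sequence:
P = 2/22 × 3/21 × 2/20 = 12/9240 = 1/770.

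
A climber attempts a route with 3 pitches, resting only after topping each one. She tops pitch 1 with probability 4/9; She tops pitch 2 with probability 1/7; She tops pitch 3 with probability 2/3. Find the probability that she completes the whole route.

8/189

The events are sequential, so multiply the conditional probabilities:
P = 4/9 × 1/7 × 2/3 = 8/189.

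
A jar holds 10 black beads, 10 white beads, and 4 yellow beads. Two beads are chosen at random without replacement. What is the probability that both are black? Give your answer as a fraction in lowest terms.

15/92

P(every draw is black) = 10/24 × 9/23 = 90/552 = 15/92.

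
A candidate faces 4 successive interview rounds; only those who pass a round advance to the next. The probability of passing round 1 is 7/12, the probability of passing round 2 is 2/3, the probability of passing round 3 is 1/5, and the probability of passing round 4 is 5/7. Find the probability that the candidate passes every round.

Multiplying along the chain,
P = 7/12 × 2/3 × 1/5 × 5/7 = 70/1260 = 1/18.

1/18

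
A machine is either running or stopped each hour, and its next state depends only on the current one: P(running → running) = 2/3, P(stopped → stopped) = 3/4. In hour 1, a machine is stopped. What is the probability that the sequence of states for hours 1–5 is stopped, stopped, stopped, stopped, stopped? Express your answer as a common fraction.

81/256

Hour 1 is given. For each transition, use the conditional probability from the current state:
P(stopped | stopped) = 3/4; P(stopped | stopped) = 3/4; P(stopped | stopped) = 3/4; P(stopped | stopped) = 3/4.
P = 3/4 × 3/4 × 3/4 × 3/4 = 81/256.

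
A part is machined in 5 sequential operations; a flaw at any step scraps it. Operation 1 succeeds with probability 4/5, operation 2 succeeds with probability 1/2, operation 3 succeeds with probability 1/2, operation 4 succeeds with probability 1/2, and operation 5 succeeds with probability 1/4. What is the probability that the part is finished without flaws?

Each stage is reached only if all earlier stages succeed, so
P = 4/5 × 1/2 × 1/2 × 1/2 × 1/4 = 4/160 = 1/40.

1/40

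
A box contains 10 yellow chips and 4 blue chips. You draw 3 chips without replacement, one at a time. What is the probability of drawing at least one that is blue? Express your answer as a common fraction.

P(no blue) = 10/14 × 9/13 × 8/12 = 720/2184 = 30/91.
P(at least one) = 1 − 30/91 = 61/91.

61/91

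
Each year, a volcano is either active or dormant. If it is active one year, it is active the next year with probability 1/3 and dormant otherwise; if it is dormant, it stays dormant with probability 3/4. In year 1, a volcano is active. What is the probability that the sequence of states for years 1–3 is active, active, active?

Year 1 is given. For each transition, use the conditional probability from the current state:
P(active | active) = 1/3; P(active | active) = 1/3.
P = 1/3 × 1/3 = 1/9.

1/9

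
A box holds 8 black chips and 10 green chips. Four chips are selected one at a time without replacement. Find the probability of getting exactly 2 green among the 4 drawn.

One ordering (green drawn first) has probability 10/18 × 9/17 × 8/16 × 7/15 = 5040/73440 = 7/102.
There are C(4,2) = 6 such orderings, each equally likely, so P = 6 × 7/102 = 7/17.

7/17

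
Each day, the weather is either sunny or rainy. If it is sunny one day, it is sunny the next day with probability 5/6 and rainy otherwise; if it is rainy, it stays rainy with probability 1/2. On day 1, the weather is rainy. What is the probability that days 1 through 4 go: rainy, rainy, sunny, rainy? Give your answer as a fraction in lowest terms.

1/24

Day 1 is given. For each transition, use the conditional probability from the current state:
P(rainy | rainy) = 1/2; P(sunny | rainy) = 1/2; P(rainy | sunny) = 1/6.
P = 1/2 × 1/2 × 1/6 = 1/24.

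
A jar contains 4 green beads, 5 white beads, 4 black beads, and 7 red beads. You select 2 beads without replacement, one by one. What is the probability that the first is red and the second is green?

7/95

Chain rule:
P = 7/20 × 4/19 = 28/380 = 7/95.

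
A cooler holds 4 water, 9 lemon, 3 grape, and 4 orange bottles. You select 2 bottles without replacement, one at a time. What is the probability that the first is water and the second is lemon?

9/95

Each draw changes the counts, so multiply the conditional probabilities along the sequence:
P = 4/20 × 9/19 = 36/380 = 9/95.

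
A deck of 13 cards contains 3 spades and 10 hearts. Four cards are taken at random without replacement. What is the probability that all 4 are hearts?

P = 10/13 × 9/12 × 8/11 × 7/10 = 5040/17160 = 42/143.

42/143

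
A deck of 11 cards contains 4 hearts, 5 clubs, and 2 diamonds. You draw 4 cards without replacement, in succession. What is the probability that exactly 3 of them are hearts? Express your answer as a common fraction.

14/165

One ordering (hearts drawn first) has probability 4/11 × 3/10 × 2/9 × 7/8 = 168/7920 = 7/330.
There are C(4,3) = 4 such orderings, each equally likely, so P = 4 × 7/330 = 14/165.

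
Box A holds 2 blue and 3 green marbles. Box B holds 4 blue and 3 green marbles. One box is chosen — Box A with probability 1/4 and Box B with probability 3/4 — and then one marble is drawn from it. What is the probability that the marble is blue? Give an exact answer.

From Box A: P(blue) = 2/5.
From Box B: P(blue) = 4/7.
Total probability = (1/4)(2/5) + (3/4)(4/7) = 37/70.

37/70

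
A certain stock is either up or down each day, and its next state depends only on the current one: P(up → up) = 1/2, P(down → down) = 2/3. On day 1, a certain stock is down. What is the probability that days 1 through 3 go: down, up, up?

1/6

Day 1 is given. For each transition, use the conditional probability from the current state:
P(up | down) = 1/3; P(up | up) = 1/2.
P = 1/3 × 1/2 = 1/6.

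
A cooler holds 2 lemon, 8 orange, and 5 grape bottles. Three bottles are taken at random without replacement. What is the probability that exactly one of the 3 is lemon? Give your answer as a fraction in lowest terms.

12/35

One ordering (lemon drawn first) has probability 2/15 × 13/14 × 12/13 = 312/2730 = 4/35.
There are C(3,1) = 3 such orderings, each equally likely, so P = 3 × 4/35 = 12/35.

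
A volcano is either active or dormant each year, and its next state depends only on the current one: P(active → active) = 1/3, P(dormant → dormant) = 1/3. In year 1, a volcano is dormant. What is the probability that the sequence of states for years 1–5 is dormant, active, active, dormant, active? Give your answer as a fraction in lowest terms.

8/81

Year 1 is given. For each transition, use the conditional probability from the current state:
P(active | dormant) = 2/3; P(active | active) = 1/3; P(dormant | active) = 2/3; P(active | dormant) = 2/3.
P = 2/3 × 1/3 × 2/3 × 2/3 = 8/81.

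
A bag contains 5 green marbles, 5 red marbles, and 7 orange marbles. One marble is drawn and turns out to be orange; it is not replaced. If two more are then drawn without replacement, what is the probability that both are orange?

1/8

After the first draw, 6 of the remaining 16 marbles are orange.
P = 6/16 × 5/15 = 30/240 = 1/8.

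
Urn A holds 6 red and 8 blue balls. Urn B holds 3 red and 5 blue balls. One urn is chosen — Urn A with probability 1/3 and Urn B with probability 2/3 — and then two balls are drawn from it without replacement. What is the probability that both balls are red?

From Urn A: P(both red) = (6/14)(5/13) = 15/91.
From Urn B: P(both red) = (3/8)(2/7) = 3/28.
Total probability = (1/3)(15/91) + (2/3)(3/28) = 23/182.

23/182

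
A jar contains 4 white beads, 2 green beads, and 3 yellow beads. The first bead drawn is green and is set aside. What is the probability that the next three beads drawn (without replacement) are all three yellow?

1/56

After the first draw, 3 of the remaining 8 beads are yellow.
P = 3/8 × 2/7 × 1/6 = 6/336 = 1/56.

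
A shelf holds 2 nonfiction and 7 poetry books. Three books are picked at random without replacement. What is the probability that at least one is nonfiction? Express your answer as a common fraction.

7/12

P(no nonfiction) = 7/9 × 6/8 × 5/7 = 210/504 = 5/12.
P(at least one) = 1 − 5/12 = 7/12.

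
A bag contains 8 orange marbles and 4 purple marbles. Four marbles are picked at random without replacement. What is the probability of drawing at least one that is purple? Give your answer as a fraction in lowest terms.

85/99

P(no purple) = 8/12 × 7/11 × 6/10 × 5/9 = 1680/11880 = 14/99.
P(at least one) = 1 − 14/99 = 85/99.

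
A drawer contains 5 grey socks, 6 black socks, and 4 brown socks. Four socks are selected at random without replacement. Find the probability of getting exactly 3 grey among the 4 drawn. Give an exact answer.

One ordering (grey drawn first) has probability 5/15 × 4/14 × 3/13 × 10/12 = 600/32760 = 5/273.
There are C(4,3) = 4 such orderings, each equally likely, so P = 4 × 5/273 = 20/273.

20/273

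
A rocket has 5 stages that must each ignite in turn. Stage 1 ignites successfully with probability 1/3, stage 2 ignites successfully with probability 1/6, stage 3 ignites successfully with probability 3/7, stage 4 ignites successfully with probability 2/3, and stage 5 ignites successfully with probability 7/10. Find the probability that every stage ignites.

Multiplying along the chain,
P = 1/3 × 1/6 × 3/7 × 2/3 × 7/10 = 42/3780 = 1/90.

1/90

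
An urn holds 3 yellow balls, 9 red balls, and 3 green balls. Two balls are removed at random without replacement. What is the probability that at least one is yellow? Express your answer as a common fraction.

13/35

P(no yellow) = 12/15 × 11/14 = 132/210 = 22/35.
P(at least one) = 1 − 22/35 = 13/35.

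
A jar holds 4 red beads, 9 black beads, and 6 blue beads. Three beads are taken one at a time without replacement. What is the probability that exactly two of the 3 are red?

30/323

One ordering (red drawn first) has probability 4/19 × 3/18 × 15/17 = 180/5814 = 10/323.
There are C(3,2) = 3 such orderings, each equally likely, so P = 3 × 10/323 = 30/323.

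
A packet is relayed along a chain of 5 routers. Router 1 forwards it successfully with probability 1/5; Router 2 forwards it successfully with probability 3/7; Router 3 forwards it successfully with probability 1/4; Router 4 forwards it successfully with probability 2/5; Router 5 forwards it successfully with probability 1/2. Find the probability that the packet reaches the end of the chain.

Each stage is reached only if all earlier stages succeed, so
P = 1/5 × 3/7 × 1/4 × 2/5 × 1/2 = 6/1400 = 3/700.

3/700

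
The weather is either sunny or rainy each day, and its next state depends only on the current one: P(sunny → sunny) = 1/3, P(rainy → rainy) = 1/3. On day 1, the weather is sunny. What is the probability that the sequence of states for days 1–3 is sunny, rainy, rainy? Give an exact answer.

Day 1 is given. For each transition, use the conditional probability from the current state:
P(rainy | sunny) = 2/3; P(rainy | rainy) = 1/3.
P = 2/3 × 1/3 = 2/9.

2/9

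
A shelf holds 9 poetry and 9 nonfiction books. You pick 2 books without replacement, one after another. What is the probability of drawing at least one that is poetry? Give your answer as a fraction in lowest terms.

13/17

P(no poetry) = 9/18 × 8/17 = 72/306 = 4/17.
P(at least one) = 1 − 4/17 = 13/17.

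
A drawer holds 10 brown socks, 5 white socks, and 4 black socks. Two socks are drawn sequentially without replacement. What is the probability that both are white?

P = 5/19 × 4/18 = 20/342 = 10/171.

10/171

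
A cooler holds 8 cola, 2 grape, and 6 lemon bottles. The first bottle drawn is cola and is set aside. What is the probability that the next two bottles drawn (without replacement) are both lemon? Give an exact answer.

After the first draw, 6 of the remaining 15 bottles are lemon.
P = 6/15 × 5/14 = 30/210 = 1/7.

1/7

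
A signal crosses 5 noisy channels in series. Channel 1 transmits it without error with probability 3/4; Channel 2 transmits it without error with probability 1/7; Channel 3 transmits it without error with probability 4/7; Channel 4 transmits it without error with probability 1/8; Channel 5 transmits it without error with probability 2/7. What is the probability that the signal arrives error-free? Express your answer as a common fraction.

The events are sequential, so multiply the conditional probabilities:
P = 3/4 × 1/7 × 4/7 × 1/8 × 2/7 = 24/10976 = 3/1372.

3/1372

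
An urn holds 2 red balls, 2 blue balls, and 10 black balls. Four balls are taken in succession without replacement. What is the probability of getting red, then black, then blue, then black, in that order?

15/1001

Each draw changes the counts, so multiply the conditional probabilities along the sequence:
P = 2/14 × 10/13 × 2/12 × 9/11 = 360/24024 = 15/1001.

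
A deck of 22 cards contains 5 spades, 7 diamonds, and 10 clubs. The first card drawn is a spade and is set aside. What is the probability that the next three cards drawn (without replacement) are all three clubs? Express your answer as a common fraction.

After the first draw, 10 of the remaining 21 cards are clubs.
P = 10/21 × 9/20 × 8/19 = 720/7980 = 12/133.

12/133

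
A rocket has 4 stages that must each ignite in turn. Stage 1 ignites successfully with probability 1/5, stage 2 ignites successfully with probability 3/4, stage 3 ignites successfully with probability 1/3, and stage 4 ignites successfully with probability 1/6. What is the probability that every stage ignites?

1/120

Multiplying along the chain,
P = 1/5 × 3/4 × 1/3 × 1/6 = 3/360 = 1/120.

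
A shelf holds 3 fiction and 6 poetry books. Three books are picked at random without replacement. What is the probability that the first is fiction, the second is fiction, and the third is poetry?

Chain rule:
P = 3/9 × 2/8 × 6/7 = 36/504 = 1/14.

1/14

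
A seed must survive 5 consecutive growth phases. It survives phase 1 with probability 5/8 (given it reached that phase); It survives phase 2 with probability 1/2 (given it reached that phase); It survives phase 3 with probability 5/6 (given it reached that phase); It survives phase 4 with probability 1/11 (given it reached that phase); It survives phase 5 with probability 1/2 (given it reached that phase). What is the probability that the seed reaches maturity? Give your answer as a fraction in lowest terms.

25/2112

The events are sequential, so multiply the conditional probabilities:
P = 5/8 × 1/2 × 5/6 × 1/11 × 1/2 = 25/2112.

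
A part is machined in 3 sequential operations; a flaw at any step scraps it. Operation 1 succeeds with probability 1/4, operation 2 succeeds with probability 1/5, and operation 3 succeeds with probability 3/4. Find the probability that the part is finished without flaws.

3/80

Each stage is reached only if all earlier stages succeed, so
P = 1/4 × 1/5 × 3/4 = 3/80.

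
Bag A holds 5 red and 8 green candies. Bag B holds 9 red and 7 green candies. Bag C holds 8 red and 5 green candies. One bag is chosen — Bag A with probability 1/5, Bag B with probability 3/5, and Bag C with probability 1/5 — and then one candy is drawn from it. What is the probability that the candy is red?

43/80

From Bag A: P(red) = 5/13.
From Bag B: P(red) = 9/16.
From Bag C: P(red) = 8/13.
Total probability = (1/5)(5/13) + (3/5)(9/16) + (1/5)(8/13) = 43/80.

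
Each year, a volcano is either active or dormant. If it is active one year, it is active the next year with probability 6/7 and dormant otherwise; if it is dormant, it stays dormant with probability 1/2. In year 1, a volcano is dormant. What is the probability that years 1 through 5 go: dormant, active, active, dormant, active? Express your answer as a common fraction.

Year 1 is given. For each transition, use the conditional probability from the current state:
P(active | dormant) = 1/2; P(active | active) = 6/7; P(dormant | active) = 1/7; P(active | dormant) = 1/2.
P = 1/2 × 6/7 × 1/7 × 1/2 = 6/196 = 3/98.

3/98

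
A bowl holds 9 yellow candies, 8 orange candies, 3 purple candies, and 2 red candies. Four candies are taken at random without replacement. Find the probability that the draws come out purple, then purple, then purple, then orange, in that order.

Each draw changes the counts, so multiply the conditional probabilities along the sequence:
P = 3/22 × 2/21 × 1/20 × 8/19 = 48/175560 = 2/7315.

2/7315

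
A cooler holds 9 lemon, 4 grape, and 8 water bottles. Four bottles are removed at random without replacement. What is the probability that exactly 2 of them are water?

One ordering (water drawn first) has probability 8/21 × 7/20 × 13/19 × 12/18 = 8736/143640 = 52/855.
There are C(4,2) = 6 such orderings, each equally likely, so P = 6 × 52/855 = 104/285.

104/285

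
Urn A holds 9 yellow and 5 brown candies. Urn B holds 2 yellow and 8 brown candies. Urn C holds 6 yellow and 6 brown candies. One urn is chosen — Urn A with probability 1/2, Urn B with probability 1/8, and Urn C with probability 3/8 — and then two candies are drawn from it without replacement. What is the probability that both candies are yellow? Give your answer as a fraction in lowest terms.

205987/720720

From Urn A: P(both yellow) = (9/14)(8/13) = 36/91.
From Urn B: P(both yellow) = (2/10)(1/9) = 1/45.
From Urn C: P(both yellow) = (6/12)(5/11) = 5/22.
Total probability = (1/2)(36/91) + (1/8)(1/45) + (3/8)(5/22) = 205987/720720.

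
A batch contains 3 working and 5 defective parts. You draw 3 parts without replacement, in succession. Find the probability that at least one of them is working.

23/28

P(no working) = 5/8 × 4/7 × 3/6 = 60/336 = 5/28.
P(at least one) = 1 − 5/28 = 23/28.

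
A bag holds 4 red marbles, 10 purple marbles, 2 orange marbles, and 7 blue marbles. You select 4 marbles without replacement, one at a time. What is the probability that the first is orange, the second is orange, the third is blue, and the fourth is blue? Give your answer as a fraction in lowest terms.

1/2530

Each draw changes the counts, so multiply the conditional probabilities along the sequence:
P = 2/23 × 1/22 × 7/21 × 6/20 = 84/212520 = 1/2530.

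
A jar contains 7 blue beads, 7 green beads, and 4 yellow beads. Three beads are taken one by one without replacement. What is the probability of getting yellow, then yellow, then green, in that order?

7/408

Each draw changes the counts, so multiply the conditional probabilities along the sequence:
P = 4/18 × 3/17 × 7/16 = 84/4896 = 7/408.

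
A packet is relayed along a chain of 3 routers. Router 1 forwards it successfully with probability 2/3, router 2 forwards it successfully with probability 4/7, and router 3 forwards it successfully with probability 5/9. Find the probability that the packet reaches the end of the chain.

Multiplying along the chain,
P = 2/3 × 4/7 × 5/9 = 40/189.

40/189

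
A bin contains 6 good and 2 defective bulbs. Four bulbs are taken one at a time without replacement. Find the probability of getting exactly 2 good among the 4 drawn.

3/14

One ordering (good drawn first) has probability 6/8 × 5/7 × 2/6 × 1/5 = 60/1680 = 1/28.
There are C(4,2) = 6 such orderings, each equally likely, so P = 6 × 1/28 = 3/14.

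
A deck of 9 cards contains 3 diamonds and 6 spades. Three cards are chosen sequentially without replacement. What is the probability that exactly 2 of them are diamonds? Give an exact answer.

3/14

One ordering (diamonds drawn first) has probability 3/9 × 2/8 × 6/7 = 36/504 = 1/14.
There are C(3,2) = 3 such orderings, each equally likely, so P = 3 × 1/14 = 3/14.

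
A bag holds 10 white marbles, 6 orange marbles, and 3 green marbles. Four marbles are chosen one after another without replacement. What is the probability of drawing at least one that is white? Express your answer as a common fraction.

P(no white) = 9/19 × 8/18 × 7/17 × 6/16 = 3024/93024 = 21/646.
P(at least one) = 1 − 21/646 = 625/646.

625/646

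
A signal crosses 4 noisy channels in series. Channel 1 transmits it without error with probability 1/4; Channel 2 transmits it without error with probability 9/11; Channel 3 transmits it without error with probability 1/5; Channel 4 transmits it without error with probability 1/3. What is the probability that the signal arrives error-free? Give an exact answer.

3/220

Each stage is reached only if all earlier stages succeed, so
P = 1/4 × 9/11 × 1/5 × 1/3 = 9/660 = 3/220.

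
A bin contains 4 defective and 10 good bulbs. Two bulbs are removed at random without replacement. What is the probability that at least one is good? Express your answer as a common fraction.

P(no good) = 4/14 × 3/13 = 12/182 = 6/91.
P(at least one) = 1 − 6/91 = 85/91.

85/91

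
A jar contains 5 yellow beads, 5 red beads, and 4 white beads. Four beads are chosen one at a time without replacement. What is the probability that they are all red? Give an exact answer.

P(every draw is red) = 5/14 × 4/13 × 3/12 × 2/11 = 120/24024 = 5/1001.

5/1001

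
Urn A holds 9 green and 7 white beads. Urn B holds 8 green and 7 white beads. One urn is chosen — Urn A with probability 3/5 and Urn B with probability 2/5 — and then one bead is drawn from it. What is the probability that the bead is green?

661/1200

From Urn A: P(green) = 9/16.
From Urn B: P(green) = 8/15.
Total probability = (3/5)(9/16) + (2/5)(8/15) = 661/1200.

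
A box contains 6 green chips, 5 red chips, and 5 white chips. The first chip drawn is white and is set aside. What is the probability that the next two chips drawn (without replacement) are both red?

With the first chip removed, 5 red remain out of 15.
P = 5/15 × 4/14 = 20/210 = 2/21.

2/21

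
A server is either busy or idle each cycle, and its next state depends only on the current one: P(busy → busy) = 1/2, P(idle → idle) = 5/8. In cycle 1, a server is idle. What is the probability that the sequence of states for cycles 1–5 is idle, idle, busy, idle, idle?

75/1024

Cycle 1 is given. For each transition, use the conditional probability from the current state:
P(idle | idle) = 5/8; P(busy | idle) = 3/8; P(idle | busy) = 1/2; P(idle | idle) = 5/8.
P = 5/8 × 3/8 × 1/2 × 5/8 = 75/1024.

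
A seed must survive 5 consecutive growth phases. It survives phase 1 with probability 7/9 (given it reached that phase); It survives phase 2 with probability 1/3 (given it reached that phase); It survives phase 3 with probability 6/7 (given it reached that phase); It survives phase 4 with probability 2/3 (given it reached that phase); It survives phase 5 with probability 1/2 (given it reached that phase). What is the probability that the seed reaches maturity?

2/27

Each stage is reached only if all earlier stages succeed, so
P = 7/9 × 1/3 × 6/7 × 2/3 × 1/2 = 84/1134 = 2/27.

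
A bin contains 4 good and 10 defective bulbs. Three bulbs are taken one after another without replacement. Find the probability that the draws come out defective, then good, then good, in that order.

5/91

Chain rule:
P = 10/14 × 4/13 × 3/12 = 120/2184 = 5/91.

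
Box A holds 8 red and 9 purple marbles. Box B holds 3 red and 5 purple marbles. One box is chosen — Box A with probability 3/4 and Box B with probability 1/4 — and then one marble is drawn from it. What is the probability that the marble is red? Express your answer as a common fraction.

243/544

From Box A: P(red) = 8/17.
From Box B: P(red) = 3/8.
Total probability = (3/4)(8/17) + (1/4)(3/8) = 243/544.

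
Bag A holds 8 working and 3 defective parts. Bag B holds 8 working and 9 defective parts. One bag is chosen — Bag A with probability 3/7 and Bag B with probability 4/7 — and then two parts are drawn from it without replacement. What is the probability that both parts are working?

From Bag A: P(both working) = (8/11)(7/10) = 28/55.
From Bag B: P(both working) = (8/17)(7/16) = 7/34.
Total probability = (3/7)(28/55) + (4/7)(7/34) = 314/935.

314/935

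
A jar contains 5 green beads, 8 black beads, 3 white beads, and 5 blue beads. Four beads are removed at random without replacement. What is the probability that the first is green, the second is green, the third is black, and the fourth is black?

4/513

Chain rule:
P = 5/21 × 4/20 × 8/19 × 7/18 = 1120/143640 = 4/513.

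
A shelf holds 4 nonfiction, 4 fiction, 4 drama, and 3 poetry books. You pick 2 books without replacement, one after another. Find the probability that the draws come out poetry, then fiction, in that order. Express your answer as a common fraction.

Chain rule:
P = 3/15 × 4/14 = 12/210 = 2/35.

2/35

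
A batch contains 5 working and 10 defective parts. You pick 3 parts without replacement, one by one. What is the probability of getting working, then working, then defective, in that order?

20/273

Each draw changes the counts, so multiply the conditional probabilities along the sequence:
P = 5/15 × 4/14 × 10/13 = 200/2730 = 20/273.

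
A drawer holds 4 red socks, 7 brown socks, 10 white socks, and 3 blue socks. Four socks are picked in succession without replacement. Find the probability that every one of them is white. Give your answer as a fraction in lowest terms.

P(every draw is white) = 10/24 × 9/23 × 8/22 × 7/21 = 5040/255024 = 5/253.

5/253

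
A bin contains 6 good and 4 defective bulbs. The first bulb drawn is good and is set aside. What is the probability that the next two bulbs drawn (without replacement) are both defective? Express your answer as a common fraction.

With the first bulb removed, 4 defective remain out of 9.
P = 4/9 × 3/8 = 12/72 = 1/6.

1/6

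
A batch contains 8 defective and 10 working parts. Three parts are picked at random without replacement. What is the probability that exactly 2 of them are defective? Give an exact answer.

35/102

One ordering (defective drawn first) has probability 8/18 × 7/17 × 10/16 = 560/4896 = 35/306.
There are C(3,2) = 3 such orderings, each equally likely, so P = 3 × 35/306 = 35/102.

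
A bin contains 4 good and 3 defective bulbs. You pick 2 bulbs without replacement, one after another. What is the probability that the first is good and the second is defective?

Each draw changes the counts, so multiply the conditional probabilities along the sequence:
P = 4/7 × 3/6 = 12/42 = 2/7.

2/7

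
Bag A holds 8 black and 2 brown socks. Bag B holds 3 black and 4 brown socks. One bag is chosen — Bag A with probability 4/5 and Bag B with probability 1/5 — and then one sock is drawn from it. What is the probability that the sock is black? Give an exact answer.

127/175

From Bag A: P(black) = 8/10.
From Bag B: P(black) = 3/7.
Total probability = (4/5)(8/10) + (1/5)(3/7) = 127/175.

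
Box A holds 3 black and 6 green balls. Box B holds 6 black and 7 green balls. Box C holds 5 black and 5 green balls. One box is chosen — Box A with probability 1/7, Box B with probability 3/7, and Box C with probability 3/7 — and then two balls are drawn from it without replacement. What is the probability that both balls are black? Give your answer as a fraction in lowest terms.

From Box A: P(both black) = (3/9)(2/8) = 1/12.
From Box B: P(both black) = (6/13)(5/12) = 5/26.
From Box C: P(both black) = (5/10)(4/9) = 2/9.
Total probability = (1/7)(1/12) + (3/7)(5/26) + (3/7)(2/9) = 69/364.

69/364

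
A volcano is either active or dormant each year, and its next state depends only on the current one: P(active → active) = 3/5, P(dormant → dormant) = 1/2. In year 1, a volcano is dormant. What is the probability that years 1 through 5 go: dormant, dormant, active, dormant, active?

1/20

Year 1 is given. For each transition, use the conditional probability from the current state:
P(dormant | dormant) = 1/2; P(active | dormant) = 1/2; P(dormant | active) = 2/5; P(active | dormant) = 1/2.
P = 1/2 × 1/2 × 2/5 × 1/2 = 2/40 = 1/20.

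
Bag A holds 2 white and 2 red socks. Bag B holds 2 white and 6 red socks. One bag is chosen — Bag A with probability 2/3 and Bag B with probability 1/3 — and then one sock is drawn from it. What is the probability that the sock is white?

From Bag A: P(white) = 2/4.
From Bag B: P(white) = 2/8.
Total probability = (2/3)(2/4) + (1/3)(2/8) = 5/12.

5/12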